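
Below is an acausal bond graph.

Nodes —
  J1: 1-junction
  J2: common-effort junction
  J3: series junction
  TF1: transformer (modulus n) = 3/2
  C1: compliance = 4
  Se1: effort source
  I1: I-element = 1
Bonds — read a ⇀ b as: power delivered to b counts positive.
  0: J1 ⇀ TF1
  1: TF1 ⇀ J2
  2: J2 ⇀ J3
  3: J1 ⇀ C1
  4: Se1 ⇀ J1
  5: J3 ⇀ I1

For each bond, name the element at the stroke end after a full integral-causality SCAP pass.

b4 |J1  (Se1: effort source, stroke at far end)
b3 |J1  (prefer integral on C1)
b0 |TF1  (J1 needs exactly one f-in)
b1 |J2  (TF TF1: opposite of bond 0)
b2 |J3  (common-e at J2 fixed by 1)
b5 |I1  (J3: last free bond brings flow in)

bond 0 stroke at TF1
bond 1 stroke at J2
bond 2 stroke at J3
bond 3 stroke at J1
bond 4 stroke at J1
bond 5 stroke at I1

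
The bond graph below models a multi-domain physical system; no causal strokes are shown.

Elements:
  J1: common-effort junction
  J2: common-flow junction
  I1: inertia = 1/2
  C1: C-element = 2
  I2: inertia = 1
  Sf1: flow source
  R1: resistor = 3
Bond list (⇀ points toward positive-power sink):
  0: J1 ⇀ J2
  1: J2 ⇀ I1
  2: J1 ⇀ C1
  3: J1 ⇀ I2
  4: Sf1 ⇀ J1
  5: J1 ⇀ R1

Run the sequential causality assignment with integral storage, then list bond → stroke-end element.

#0 →J2
#1 →I1
#2 →J1
#3 →I2
#4 →Sf1
#5 →R1

#4 →Sf1  (Sf1 (Sf) sets flow on bond)
#1 →I1  (I1 integral (f out))
#0 →J2  (J2 flow already set via bond 1)
#2 →J1  (C1 outputs effort q/C1)
#3 →I2  (J1: bond 2 brought effort, rest push out)
#5 →R1  (0-jn J1 has e-setter on 2)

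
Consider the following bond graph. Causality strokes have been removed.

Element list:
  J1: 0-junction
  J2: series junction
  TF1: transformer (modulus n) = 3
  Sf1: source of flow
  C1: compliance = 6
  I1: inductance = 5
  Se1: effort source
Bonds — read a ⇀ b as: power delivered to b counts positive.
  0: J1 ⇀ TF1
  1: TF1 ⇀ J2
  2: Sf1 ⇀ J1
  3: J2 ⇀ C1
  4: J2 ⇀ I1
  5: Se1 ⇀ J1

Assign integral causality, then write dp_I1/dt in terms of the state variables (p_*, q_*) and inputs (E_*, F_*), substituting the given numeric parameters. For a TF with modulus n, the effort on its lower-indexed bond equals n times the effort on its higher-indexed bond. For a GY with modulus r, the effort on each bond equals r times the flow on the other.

b2 stroke at Sf1  (Sf1 (Sf) sets flow on bond)
b5 stroke at J1  (Se1: effort source, stroke at far end)
b0 stroke at TF1  (J1: bond 5 brought effort, rest push out)
b1 stroke at J2  (TF1: transformer flips bond 0)
b3 stroke at J2  (C1 integral (e out))
b4 stroke at I1  (closing 1-jn rule on J2)

dp_I1/dt = E_Se1/3 - q_C1/6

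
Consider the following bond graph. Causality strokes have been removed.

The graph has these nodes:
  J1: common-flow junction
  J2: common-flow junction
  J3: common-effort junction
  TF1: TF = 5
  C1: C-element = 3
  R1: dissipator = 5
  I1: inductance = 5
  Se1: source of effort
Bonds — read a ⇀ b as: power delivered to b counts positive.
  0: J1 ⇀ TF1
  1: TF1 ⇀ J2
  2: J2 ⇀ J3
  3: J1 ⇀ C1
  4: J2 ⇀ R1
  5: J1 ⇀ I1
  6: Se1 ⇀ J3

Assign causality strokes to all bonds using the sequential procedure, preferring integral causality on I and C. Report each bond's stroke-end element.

#6 |J3  (Se1 fixes effort; stroke away)
#2 |J2  (0-jn J3 has e-setter on 6)
#3 |J1  (prefer integral on C1)
#5 |I1  (I1 integral (f out))
#0 |J1  (J1 flow already set via bond 5)
#1 |TF1  (TF TF1: opposite of bond 0)
#4 |J2  (1-jn J2 has f-setter on 1)

β0 stroke at J1
β1 stroke at TF1
β2 stroke at J2
β3 stroke at J1
β4 stroke at J2
β5 stroke at I1
β6 stroke at J3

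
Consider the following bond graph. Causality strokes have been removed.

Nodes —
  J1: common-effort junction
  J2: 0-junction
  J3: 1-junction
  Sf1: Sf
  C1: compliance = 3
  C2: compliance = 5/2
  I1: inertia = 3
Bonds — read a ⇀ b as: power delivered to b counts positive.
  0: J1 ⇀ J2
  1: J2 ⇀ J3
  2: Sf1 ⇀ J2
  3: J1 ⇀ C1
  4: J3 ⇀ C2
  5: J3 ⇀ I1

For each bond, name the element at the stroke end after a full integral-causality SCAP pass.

β2 stroke→Sf1  (Sf1: flow source, stroke at near end)
β3 stroke→J1  (C1: C, integral causality)
β0 stroke→J2  (J1: bond 3 brought effort, rest push out)
β1 stroke→J3  (0-jn J2 has e-setter on 0)
β4 stroke→J3  (C2 integral (e out))
β5 stroke→I1  (only one flow-in slot at J3)

#0 stroke at J2
#1 stroke at J3
#2 stroke at Sf1
#3 stroke at J1
#4 stroke at J3
#5 stroke at I1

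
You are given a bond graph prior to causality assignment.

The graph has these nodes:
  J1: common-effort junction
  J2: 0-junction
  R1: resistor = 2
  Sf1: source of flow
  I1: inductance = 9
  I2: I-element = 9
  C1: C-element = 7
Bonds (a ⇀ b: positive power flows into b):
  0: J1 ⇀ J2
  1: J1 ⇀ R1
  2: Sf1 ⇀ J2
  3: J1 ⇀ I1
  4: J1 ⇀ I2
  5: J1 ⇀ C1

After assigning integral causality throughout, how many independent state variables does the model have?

3  (C1, I1, I2 all integral)

#2 |Sf1  (Sf1 fixes flow; stroke at Sf1)
#0 |J2  (J2 needs exactly one e-in)
#3 |I1  (prefer integral on I1)
#4 |I2  (I2: I, integral causality)
#5 |J1  (prefer integral on C1)
#1 |R1  (J1 effort already set via bond 5)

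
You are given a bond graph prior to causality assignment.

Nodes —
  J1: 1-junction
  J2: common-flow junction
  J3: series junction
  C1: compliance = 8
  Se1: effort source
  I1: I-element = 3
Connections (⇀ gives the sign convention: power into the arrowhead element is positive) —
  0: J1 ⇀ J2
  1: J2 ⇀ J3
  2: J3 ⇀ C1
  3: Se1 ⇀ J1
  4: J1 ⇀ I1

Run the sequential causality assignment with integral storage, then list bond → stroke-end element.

b0 |J1
b1 |J2
b2 |J3
b3 |J1
b4 |I1

b3 stroke→J1  (source Se1 imposes e)
b2 stroke→J3  (C1 integral (e out))
b1 stroke→J2  (closing 1-jn rule on J3)
b0 stroke→J1  (only one flow-in slot at J2)
b4 stroke→I1  (J1 needs exactly one f-in)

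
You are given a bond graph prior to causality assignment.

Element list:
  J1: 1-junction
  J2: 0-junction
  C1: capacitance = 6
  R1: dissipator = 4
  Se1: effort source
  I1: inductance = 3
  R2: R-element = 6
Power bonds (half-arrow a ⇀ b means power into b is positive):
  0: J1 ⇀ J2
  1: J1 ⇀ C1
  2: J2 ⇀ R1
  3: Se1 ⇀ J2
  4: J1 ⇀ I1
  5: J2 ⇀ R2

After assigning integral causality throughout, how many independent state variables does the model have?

2  (C1, I1 all integral)

β3 stroke→J2  (Se1 (Se) sets effort on bond)
β0 stroke→J1  (J2: bond 3 brought effort, rest push out)
β2 stroke→R1  (common-e at J2 fixed by 3)
β5 stroke→R2  (J2: bond 3 brought effort, rest push out)
β1 stroke→J1  (C1: C, integral causality)
β4 stroke→I1  (closing 1-jn rule on J1)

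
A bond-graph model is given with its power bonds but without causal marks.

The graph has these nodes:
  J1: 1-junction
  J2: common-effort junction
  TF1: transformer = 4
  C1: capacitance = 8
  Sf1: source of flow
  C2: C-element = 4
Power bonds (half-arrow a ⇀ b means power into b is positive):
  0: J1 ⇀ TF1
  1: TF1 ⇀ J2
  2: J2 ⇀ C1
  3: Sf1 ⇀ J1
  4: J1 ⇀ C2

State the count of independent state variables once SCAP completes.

b3 stroke at Sf1  (Sf1 (Sf) sets flow on bond)
b0 stroke at J1  (J1 flow already set via bond 3)
b4 stroke at J1  (J1 flow already set via bond 3)
b1 stroke at TF1  (through TF1, causality passes straight; one stroke at TF1)
b2 stroke at J2  (J2 needs exactly one e-in)

2  (C1, C2 all integral)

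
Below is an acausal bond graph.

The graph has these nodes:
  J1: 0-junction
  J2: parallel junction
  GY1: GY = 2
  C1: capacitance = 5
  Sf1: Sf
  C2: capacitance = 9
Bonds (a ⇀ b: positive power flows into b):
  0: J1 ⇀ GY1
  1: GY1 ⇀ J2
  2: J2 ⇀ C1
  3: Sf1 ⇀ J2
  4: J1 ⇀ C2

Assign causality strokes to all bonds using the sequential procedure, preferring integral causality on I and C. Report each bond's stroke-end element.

b3 →Sf1  (Sf1: flow source, stroke at near end)
b2 →J2  (C1 integral (e out))
b1 →GY1  (J2 effort already set via bond 2)
b0 →GY1  (GY GY1: same side as bond 1)
b4 →J1  (J1: last free bond brings effort in)

b0 |GY1
b1 |GY1
b2 |J2
b3 |Sf1
b4 |J1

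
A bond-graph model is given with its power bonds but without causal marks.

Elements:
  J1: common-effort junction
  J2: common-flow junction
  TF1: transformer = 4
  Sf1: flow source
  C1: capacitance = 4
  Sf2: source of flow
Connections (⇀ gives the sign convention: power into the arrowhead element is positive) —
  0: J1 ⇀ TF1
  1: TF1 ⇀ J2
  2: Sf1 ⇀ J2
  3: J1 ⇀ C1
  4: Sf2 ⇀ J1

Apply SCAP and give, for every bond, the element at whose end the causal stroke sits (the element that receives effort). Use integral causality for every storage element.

#0 →TF1
#1 →J2
#2 →Sf1
#3 →J1
#4 →Sf2

bond 2 stroke at Sf1  (Sf1: flow source, stroke at near end)
bond 4 stroke at Sf2  (Sf2: flow source, stroke at near end)
bond 1 stroke at J2  (1-jn J2 has f-setter on 2)
bond 0 stroke at TF1  (TF1 one-in-one-out from 1)
bond 3 stroke at J1  (J1: last free bond brings effort in)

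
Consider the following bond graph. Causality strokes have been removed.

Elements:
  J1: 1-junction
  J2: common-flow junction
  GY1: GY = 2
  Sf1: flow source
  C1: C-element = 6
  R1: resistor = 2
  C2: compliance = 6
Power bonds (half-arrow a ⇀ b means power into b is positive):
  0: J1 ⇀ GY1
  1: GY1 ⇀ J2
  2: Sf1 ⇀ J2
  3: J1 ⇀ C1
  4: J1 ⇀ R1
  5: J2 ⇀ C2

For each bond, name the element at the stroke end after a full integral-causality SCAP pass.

bond 0 stroke→J1
bond 1 stroke→J2
bond 2 stroke→Sf1
bond 3 stroke→J1
bond 4 stroke→R1
bond 5 stroke→J2

β2 stroke→Sf1  (source Sf1 imposes f)
β1 stroke→J2  (J2: bond 2 brought flow, rest push out)
β5 stroke→J2  (1-jn J2 has f-setter on 2)
β0 stroke→J1  (GY GY1: same side as bond 1)
β3 stroke→J1  (C1 integral (e out))
β4 stroke→R1  (J1: last free bond brings flow in)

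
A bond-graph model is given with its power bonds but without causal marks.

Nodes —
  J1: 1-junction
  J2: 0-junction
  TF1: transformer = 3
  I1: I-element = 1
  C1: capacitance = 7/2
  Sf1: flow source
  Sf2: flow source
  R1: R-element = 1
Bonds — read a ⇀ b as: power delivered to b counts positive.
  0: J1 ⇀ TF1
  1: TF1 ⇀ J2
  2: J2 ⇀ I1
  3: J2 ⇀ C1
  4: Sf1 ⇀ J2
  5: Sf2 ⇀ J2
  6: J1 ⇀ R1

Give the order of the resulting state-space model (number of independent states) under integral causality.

β4 stroke at Sf1  (Sf1: flow source, stroke at near end)
β5 stroke at Sf2  (Sf2 (Sf) sets flow on bond)
β2 stroke at I1  (prefer integral on I1)
β3 stroke at J2  (prefer integral on C1)
β1 stroke at TF1  (0-jn J2 has e-setter on 3)
β0 stroke at J1  (through TF1, causality passes straight; one stroke at TF1)
β6 stroke at R1  (J1: last free bond brings flow in)

2  (C1, I1 all integral)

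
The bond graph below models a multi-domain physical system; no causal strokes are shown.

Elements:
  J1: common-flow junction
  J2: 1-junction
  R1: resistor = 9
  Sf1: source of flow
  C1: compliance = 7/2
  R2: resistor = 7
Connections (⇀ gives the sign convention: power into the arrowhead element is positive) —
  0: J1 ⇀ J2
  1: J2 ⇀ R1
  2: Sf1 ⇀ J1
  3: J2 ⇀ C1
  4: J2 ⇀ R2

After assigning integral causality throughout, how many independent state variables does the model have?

1  (C1 all integral)

bond 2 stroke at Sf1  (source Sf1 imposes f)
bond 0 stroke at J1  (common-f at J1 fixed by 2)
bond 1 stroke at J2  (1-jn J2 has f-setter on 0)
bond 3 stroke at J2  (J2: bond 0 brought flow, rest push out)
bond 4 stroke at J2  (J2: bond 0 brought flow, rest push out)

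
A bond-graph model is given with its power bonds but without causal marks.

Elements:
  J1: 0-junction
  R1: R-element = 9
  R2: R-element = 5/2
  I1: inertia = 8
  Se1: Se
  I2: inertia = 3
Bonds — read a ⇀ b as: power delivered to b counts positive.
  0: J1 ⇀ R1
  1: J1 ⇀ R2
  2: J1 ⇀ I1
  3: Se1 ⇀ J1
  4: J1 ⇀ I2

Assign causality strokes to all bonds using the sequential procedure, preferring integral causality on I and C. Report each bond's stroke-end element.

b0 stroke at R1
b1 stroke at R2
b2 stroke at I1
b3 stroke at J1
b4 stroke at I2

β3 stroke→J1  (Se1 fixes effort; stroke away)
β0 stroke→R1  (J1: bond 3 brought effort, rest push out)
β1 stroke→R2  (J1: bond 3 brought effort, rest push out)
β2 stroke→I1  (J1 effort already set via bond 3)
β4 stroke→I2  (0-jn J1 has e-setter on 3)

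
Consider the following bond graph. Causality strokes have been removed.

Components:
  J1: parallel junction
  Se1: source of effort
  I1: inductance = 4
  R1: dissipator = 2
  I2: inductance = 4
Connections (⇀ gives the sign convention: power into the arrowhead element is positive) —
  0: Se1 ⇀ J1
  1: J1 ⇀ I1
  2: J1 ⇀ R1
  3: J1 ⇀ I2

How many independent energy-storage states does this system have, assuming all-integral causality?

2  (I1, I2 all integral)

β0 stroke→J1  (Se1 (Se) sets effort on bond)
β1 stroke→I1  (J1 effort already set via bond 0)
β2 stroke→R1  (0-jn J1 has e-setter on 0)
β3 stroke→I2  (J1: bond 0 brought effort, rest push out)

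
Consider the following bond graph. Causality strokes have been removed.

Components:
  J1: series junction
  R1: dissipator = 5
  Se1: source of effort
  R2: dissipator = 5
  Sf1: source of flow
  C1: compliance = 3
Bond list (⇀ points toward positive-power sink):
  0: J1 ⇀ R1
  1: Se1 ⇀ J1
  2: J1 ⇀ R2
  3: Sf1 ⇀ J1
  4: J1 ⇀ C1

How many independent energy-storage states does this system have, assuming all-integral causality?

1  (C1 all integral)

β1 |J1  (source Se1 imposes e)
β3 |Sf1  (Sf1: flow source, stroke at near end)
β0 |J1  (1-jn J1 has f-setter on 3)
β2 |J1  (1-jn J1 has f-setter on 3)
β4 |J1  (common-f at J1 fixed by 3)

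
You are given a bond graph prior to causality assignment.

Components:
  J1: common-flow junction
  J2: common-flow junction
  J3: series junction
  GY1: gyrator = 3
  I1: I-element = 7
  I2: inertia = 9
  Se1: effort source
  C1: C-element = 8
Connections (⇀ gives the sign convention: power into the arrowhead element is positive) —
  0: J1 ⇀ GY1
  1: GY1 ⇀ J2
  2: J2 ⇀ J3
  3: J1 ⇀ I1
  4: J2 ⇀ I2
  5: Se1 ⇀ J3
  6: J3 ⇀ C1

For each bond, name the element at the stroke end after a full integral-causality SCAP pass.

#0 stroke at J1
#1 stroke at J2
#2 stroke at J2
#3 stroke at I1
#4 stroke at I2
#5 stroke at J3
#6 stroke at J3

#5 →J3  (Se1: effort source, stroke at far end)
#3 →I1  (I1 outputs flow p/I1)
#0 →J1  (1-jn J1 has f-setter on 3)
#1 →J2  (GY1: gyrator matches bond 0)
#4 →I2  (I2 integral (f out))
#2 →J2  (J2: bond 4 brought flow, rest push out)
#6 →J3  (J3 flow already set via bond 2)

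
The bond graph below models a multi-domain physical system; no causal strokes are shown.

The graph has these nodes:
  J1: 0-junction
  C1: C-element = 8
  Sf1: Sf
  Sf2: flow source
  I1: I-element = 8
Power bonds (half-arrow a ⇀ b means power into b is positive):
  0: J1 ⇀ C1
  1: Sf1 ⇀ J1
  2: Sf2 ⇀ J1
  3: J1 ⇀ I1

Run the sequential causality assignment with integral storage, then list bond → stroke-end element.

b0 stroke at J1
b1 stroke at Sf1
b2 stroke at Sf2
b3 stroke at I1

#1 |Sf1  (Sf1 (Sf) sets flow on bond)
#2 |Sf2  (source Sf2 imposes f)
#0 |J1  (C1 integral (e out))
#3 |I1  (J1 effort already set via bond 0)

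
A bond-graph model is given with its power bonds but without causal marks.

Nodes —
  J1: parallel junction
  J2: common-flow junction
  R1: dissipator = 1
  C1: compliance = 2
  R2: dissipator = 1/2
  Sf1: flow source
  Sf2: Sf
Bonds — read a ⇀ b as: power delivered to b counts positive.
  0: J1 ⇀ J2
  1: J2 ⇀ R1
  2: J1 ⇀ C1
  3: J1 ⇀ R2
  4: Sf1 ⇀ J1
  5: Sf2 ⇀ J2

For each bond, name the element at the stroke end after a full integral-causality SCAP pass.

β0 stroke at J2
β1 stroke at J2
β2 stroke at J1
β3 stroke at R2
β4 stroke at Sf1
β5 stroke at Sf2

bond 4 stroke→Sf1  (Sf1 (Sf) sets flow on bond)
bond 5 stroke→Sf2  (Sf2 fixes flow; stroke at Sf2)
bond 0 stroke→J2  (common-f at J2 fixed by 5)
bond 1 stroke→J2  (J2: bond 5 brought flow, rest push out)
bond 2 stroke→J1  (C1 integral (e out))
bond 3 stroke→R2  (common-e at J1 fixed by 2)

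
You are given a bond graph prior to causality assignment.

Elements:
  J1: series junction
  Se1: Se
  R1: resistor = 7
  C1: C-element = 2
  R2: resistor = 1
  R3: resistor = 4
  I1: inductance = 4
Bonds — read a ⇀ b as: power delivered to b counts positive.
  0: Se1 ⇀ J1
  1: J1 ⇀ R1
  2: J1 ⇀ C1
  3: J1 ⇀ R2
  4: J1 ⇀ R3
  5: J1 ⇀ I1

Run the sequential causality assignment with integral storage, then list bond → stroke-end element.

#0 stroke at J1
#1 stroke at J1
#2 stroke at J1
#3 stroke at J1
#4 stroke at J1
#5 stroke at I1

#0 →J1  (Se1 fixes effort; stroke away)
#2 →J1  (C1 outputs effort q/C1)
#5 →I1  (prefer integral on I1)
#1 →J1  (1-jn J1 has f-setter on 5)
#3 →J1  (common-f at J1 fixed by 5)
#4 →J1  (common-f at J1 fixed by 5)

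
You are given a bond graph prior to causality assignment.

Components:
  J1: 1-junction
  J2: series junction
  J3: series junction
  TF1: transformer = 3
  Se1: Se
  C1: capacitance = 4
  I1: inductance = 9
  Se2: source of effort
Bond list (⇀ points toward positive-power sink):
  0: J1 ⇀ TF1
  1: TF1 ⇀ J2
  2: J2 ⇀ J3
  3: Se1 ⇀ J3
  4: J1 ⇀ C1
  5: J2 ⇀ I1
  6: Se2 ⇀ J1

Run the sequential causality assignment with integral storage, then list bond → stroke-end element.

β3 →J3  (Se1: effort source, stroke at far end)
β6 →J1  (Se2: effort source, stroke at far end)
β2 →J2  (closing 1-jn rule on J3)
β4 →J1  (C1 integral (e out))
β0 →TF1  (only one flow-in slot at J1)
β1 →J2  (TF TF1: opposite of bond 0)
β5 →I1  (closing 1-jn rule on J2)

b0 stroke at TF1
b1 stroke at J2
b2 stroke at J2
b3 stroke at J3
b4 stroke at J1
b5 stroke at I1
b6 stroke at J1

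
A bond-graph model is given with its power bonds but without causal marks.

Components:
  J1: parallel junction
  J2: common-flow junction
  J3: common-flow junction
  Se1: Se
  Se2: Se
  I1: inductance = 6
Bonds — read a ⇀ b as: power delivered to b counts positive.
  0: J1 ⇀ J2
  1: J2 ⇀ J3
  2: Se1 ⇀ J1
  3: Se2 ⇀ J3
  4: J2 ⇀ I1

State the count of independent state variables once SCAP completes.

bond 2 stroke→J1  (Se1 (Se) sets effort on bond)
bond 3 stroke→J3  (Se2 (Se) sets effort on bond)
bond 0 stroke→J2  (J1 effort already set via bond 2)
bond 1 stroke→J2  (J3: last free bond brings flow in)
bond 4 stroke→I1  (J2: last free bond brings flow in)

1  (I1 all integral)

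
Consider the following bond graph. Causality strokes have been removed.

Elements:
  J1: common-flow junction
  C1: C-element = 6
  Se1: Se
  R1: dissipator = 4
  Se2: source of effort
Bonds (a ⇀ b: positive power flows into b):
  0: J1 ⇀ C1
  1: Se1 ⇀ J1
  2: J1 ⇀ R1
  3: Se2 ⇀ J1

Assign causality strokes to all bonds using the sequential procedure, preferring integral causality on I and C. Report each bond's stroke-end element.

bond 0 →J1
bond 1 →J1
bond 2 →R1
bond 3 →J1

β1 stroke at J1  (source Se1 imposes e)
β3 stroke at J1  (source Se2 imposes e)
β0 stroke at J1  (C1 outputs effort q/C1)
β2 stroke at R1  (J1: last free bond brings flow in)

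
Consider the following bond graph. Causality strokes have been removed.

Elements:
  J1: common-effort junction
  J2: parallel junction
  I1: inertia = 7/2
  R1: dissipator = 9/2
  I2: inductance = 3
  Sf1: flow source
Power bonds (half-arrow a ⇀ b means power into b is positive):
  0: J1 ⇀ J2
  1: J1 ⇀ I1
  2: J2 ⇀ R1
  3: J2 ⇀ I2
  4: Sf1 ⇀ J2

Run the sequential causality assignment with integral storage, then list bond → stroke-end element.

bond 4 →Sf1  (source Sf1 imposes f)
bond 1 →I1  (prefer integral on I1)
bond 0 →J1  (only one effort-in slot at J1)
bond 3 →I2  (I2 integral (f out))
bond 2 →J2  (J2 needs exactly one e-in)

#0 stroke at J1
#1 stroke at I1
#2 stroke at J2
#3 stroke at I2
#4 stroke at Sf1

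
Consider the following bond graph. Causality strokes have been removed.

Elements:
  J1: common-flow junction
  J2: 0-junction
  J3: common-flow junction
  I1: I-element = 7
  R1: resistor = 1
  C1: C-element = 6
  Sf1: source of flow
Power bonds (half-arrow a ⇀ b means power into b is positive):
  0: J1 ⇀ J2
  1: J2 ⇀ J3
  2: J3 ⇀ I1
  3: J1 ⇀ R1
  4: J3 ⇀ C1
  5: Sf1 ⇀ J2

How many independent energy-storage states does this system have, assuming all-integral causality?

bond 5 stroke at Sf1  (Sf1 fixes flow; stroke at Sf1)
bond 2 stroke at I1  (I1 outputs flow p/I1)
bond 1 stroke at J3  (common-f at J3 fixed by 2)
bond 4 stroke at J3  (common-f at J3 fixed by 2)
bond 0 stroke at J2  (J2 needs exactly one e-in)
bond 3 stroke at J1  (J1 flow already set via bond 0)

2  (C1, I1 all integral)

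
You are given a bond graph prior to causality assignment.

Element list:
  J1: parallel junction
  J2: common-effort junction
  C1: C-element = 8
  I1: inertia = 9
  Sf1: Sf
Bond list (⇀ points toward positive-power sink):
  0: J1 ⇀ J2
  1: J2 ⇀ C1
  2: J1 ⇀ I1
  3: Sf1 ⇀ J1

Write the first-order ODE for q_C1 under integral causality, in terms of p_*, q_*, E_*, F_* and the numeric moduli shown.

dq_C1/dt = F_Sf1 - p_I1/9

b3 |Sf1  (source Sf1 imposes f)
b1 |J2  (C1: C, integral causality)
b0 |J1  (0-jn J2 has e-setter on 1)
b2 |I1  (0-jn J1 has e-setter on 0)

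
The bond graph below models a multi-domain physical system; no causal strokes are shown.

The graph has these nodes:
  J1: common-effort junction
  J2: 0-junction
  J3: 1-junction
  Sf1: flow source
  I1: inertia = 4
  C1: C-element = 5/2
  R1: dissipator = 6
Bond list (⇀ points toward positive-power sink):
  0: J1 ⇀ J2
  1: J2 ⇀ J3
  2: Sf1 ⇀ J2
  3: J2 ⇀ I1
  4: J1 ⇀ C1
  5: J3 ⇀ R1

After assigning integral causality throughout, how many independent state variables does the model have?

2  (C1, I1 all integral)

β2 stroke→Sf1  (Sf1 (Sf) sets flow on bond)
β3 stroke→I1  (I1 integral (f out))
β4 stroke→J1  (C1: C, integral causality)
β0 stroke→J2  (0-jn J1 has e-setter on 4)
β1 stroke→J3  (common-e at J2 fixed by 0)
β5 stroke→R1  (J3 needs exactly one f-in)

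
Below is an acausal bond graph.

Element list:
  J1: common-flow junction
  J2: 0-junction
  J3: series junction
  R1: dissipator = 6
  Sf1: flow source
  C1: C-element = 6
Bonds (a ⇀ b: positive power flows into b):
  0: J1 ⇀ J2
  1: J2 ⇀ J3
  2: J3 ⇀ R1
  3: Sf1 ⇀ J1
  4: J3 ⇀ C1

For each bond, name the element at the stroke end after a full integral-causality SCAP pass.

β3 →Sf1  (Sf1: flow source, stroke at near end)
β0 →J1  (common-f at J1 fixed by 3)
β1 →J2  (J2: last free bond brings effort in)
β2 →J3  (common-f at J3 fixed by 1)
β4 →J3  (1-jn J3 has f-setter on 1)

#0 |J1
#1 |J2
#2 |J3
#3 |Sf1
#4 |J3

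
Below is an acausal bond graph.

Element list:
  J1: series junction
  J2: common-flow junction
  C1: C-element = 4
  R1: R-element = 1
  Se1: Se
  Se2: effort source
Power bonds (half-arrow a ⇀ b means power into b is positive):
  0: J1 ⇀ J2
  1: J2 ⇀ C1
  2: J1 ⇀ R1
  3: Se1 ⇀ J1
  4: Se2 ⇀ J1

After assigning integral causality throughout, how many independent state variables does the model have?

1  (C1 all integral)

b3 stroke at J1  (Se1: effort source, stroke at far end)
b4 stroke at J1  (Se2 (Se) sets effort on bond)
b1 stroke at J2  (prefer integral on C1)
b0 stroke at J1  (only one flow-in slot at J2)
b2 stroke at R1  (J1 needs exactly one f-in)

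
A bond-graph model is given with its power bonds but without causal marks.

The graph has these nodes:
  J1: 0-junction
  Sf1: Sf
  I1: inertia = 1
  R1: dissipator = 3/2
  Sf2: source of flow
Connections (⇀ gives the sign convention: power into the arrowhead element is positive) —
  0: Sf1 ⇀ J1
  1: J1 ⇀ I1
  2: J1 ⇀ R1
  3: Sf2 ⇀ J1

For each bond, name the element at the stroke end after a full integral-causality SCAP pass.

b0 stroke at Sf1
b1 stroke at I1
b2 stroke at J1
b3 stroke at Sf2

#0 →Sf1  (Sf1: flow source, stroke at near end)
#3 →Sf2  (Sf2: flow source, stroke at near end)
#1 →I1  (I1 integral (f out))
#2 →J1  (J1: last free bond brings effort in)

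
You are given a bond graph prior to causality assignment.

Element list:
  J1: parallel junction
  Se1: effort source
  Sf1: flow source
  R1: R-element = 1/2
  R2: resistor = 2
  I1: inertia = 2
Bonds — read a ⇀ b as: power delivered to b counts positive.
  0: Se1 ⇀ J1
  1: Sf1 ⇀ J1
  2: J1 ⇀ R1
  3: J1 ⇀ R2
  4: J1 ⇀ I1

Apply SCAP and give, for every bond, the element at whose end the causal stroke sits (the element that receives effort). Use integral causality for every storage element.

bond 0 |J1  (source Se1 imposes e)
bond 1 |Sf1  (source Sf1 imposes f)
bond 2 |R1  (J1 effort already set via bond 0)
bond 3 |R2  (common-e at J1 fixed by 0)
bond 4 |I1  (common-e at J1 fixed by 0)

bond 0 |J1
bond 1 |Sf1
bond 2 |R1
bond 3 |R2
bond 4 |I1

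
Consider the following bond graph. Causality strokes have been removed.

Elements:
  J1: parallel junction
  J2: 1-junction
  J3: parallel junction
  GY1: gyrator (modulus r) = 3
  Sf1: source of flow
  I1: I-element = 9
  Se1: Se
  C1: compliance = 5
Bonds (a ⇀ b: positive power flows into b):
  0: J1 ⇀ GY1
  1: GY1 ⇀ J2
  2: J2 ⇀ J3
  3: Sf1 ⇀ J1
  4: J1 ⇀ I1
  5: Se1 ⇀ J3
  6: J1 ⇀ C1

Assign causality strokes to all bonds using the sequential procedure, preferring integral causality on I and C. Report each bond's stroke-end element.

b0 stroke at GY1
b1 stroke at GY1
b2 stroke at J2
b3 stroke at Sf1
b4 stroke at I1
b5 stroke at J3
b6 stroke at J1

b3 →Sf1  (Sf1 (Sf) sets flow on bond)
b5 →J3  (Se1 (Se) sets effort on bond)
b2 →J2  (J3: bond 5 brought effort, rest push out)
b1 →GY1  (J2: last free bond brings flow in)
b0 →GY1  (through GY1, causality inverts; strokes same side of GY1)
b4 →I1  (prefer integral on I1)
b6 →J1  (J1 needs exactly one e-in)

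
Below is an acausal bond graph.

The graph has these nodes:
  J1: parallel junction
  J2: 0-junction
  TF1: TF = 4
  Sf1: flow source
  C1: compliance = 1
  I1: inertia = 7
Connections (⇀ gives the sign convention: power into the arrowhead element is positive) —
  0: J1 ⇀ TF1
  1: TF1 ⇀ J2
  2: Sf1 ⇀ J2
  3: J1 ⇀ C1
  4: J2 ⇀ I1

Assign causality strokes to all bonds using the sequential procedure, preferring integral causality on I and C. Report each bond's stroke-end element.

#2 →Sf1  (Sf1: flow source, stroke at near end)
#3 →J1  (prefer integral on C1)
#0 →TF1  (0-jn J1 has e-setter on 3)
#1 →J2  (through TF1, causality passes straight; one stroke at TF1)
#4 →I1  (common-e at J2 fixed by 1)

bond 0 →TF1
bond 1 →J2
bond 2 →Sf1
bond 3 →J1
bond 4 →I1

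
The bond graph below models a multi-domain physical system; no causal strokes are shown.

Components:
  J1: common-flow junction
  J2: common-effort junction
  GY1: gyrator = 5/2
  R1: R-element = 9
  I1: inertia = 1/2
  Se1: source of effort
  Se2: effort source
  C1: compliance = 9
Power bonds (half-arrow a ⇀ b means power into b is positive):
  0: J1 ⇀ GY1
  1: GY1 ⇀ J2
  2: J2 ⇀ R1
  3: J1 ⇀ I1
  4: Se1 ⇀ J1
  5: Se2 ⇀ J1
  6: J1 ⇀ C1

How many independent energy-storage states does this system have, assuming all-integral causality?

b4 →J1  (Se1 (Se) sets effort on bond)
b5 →J1  (source Se2 imposes e)
b3 →I1  (I1 outputs flow p/I1)
b0 →J1  (1-jn J1 has f-setter on 3)
b6 →J1  (J1 flow already set via bond 3)
b1 →J2  (through GY1, causality inverts; strokes same side of GY1)
b2 →R1  (J2 effort already set via bond 1)

2  (C1, I1 all integral)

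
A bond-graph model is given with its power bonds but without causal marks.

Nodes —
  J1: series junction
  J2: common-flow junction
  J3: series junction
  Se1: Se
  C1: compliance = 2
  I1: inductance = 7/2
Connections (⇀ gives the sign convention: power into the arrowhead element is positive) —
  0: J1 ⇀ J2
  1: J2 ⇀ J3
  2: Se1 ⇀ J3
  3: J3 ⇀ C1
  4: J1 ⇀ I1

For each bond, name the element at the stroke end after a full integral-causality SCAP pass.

b2 stroke→J3  (Se1 fixes effort; stroke away)
b3 stroke→J3  (C1 integral (e out))
b1 stroke→J2  (J3 needs exactly one f-in)
b0 stroke→J1  (only one flow-in slot at J2)
b4 stroke→I1  (closing 1-jn rule on J1)

β0 stroke at J1
β1 stroke at J2
β2 stroke at J3
β3 stroke at J3
β4 stroke at I1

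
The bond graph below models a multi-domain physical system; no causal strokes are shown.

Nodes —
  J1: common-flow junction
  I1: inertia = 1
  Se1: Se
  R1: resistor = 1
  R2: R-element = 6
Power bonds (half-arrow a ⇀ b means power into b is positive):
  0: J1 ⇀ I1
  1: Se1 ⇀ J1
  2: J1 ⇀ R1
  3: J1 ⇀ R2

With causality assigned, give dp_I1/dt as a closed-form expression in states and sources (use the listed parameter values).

b1 →J1  (Se1 fixes effort; stroke away)
b0 →I1  (prefer integral on I1)
b2 →J1  (J1 flow already set via bond 0)
b3 →J1  (common-f at J1 fixed by 0)

dp_I1/dt = E_Se1 - 7*p_I1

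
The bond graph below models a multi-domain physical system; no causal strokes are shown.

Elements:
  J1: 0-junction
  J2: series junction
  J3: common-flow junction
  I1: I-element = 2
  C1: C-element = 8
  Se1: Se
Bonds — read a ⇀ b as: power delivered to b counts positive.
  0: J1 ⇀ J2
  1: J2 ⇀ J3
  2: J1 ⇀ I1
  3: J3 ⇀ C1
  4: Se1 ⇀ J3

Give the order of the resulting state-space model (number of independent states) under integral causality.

b4 stroke→J3  (Se1 fixes effort; stroke away)
b2 stroke→I1  (I1 integral (f out))
b0 stroke→J1  (J1: last free bond brings effort in)
b1 stroke→J2  (J2 flow already set via bond 0)
b3 stroke→J3  (1-jn J3 has f-setter on 1)

2  (C1, I1 all integral)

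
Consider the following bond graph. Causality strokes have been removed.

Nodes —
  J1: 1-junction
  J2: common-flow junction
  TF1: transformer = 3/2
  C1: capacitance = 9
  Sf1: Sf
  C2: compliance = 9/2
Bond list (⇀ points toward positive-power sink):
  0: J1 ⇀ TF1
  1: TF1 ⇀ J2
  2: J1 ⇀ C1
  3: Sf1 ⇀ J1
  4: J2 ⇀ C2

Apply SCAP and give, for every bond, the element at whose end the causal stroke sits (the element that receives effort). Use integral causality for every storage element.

bond 3 |Sf1  (source Sf1 imposes f)
bond 0 |J1  (common-f at J1 fixed by 3)
bond 2 |J1  (J1: bond 3 brought flow, rest push out)
bond 1 |TF1  (TF1: transformer flips bond 0)
bond 4 |J2  (J2: bond 1 brought flow, rest push out)

b0 |J1
b1 |TF1
b2 |J1
b3 |Sf1
b4 |J2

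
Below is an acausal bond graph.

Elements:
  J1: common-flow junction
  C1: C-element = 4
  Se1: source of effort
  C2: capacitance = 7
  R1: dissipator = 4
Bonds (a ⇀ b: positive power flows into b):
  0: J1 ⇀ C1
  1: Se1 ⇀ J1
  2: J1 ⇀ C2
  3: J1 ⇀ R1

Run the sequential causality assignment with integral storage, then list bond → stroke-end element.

β1 |J1  (Se1 (Se) sets effort on bond)
β0 |J1  (C1 integral (e out))
β2 |J1  (C2 integral (e out))
β3 |R1  (only one flow-in slot at J1)

bond 0 |J1
bond 1 |J1
bond 2 |J1
bond 3 |R1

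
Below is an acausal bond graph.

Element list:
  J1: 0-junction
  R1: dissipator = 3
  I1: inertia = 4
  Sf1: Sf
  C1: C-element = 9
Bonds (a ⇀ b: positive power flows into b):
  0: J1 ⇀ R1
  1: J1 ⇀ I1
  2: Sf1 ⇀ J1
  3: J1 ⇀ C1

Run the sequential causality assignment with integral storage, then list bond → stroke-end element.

b2 →Sf1  (source Sf1 imposes f)
b1 →I1  (I1: I, integral causality)
b3 →J1  (C1 integral (e out))
b0 →R1  (common-e at J1 fixed by 3)

β0 |R1
β1 |I1
β2 |Sf1
β3 |J1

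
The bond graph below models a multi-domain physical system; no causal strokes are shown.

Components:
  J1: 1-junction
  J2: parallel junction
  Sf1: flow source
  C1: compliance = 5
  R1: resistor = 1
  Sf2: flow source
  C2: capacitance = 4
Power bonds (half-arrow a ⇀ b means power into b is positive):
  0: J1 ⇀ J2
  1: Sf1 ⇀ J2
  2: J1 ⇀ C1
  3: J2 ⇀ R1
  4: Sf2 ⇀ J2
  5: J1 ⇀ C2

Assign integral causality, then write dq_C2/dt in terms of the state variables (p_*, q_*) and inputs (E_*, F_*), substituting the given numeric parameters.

#1 |Sf1  (Sf1 fixes flow; stroke at Sf1)
#4 |Sf2  (Sf2: flow source, stroke at near end)
#2 |J1  (prefer integral on C1)
#5 |J1  (C2 outputs effort q/C2)
#0 |J2  (only one flow-in slot at J1)
#3 |R1  (0-jn J2 has e-setter on 0)

dq_C2/dt = -F_Sf1 - F_Sf2 - q_C1/5 - q_C2/4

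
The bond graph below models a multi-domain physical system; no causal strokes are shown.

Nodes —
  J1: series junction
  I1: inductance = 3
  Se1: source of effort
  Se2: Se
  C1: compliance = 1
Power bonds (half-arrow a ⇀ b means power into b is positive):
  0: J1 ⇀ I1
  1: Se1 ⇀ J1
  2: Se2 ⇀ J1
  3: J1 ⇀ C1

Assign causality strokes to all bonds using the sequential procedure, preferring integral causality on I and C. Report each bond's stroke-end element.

β0 stroke at I1
β1 stroke at J1
β2 stroke at J1
β3 stroke at J1

#1 stroke→J1  (Se1: effort source, stroke at far end)
#2 stroke→J1  (source Se2 imposes e)
#0 stroke→I1  (I1 integral (f out))
#3 stroke→J1  (J1 flow already set via bond 0)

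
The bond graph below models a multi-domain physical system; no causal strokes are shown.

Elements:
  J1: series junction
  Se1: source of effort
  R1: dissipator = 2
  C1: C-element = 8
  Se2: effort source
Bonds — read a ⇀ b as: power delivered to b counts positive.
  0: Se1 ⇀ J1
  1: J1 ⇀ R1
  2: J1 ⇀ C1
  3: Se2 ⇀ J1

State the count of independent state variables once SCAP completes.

β0 |J1  (source Se1 imposes e)
β3 |J1  (Se2 fixes effort; stroke away)
β2 |J1  (C1 outputs effort q/C1)
β1 |R1  (closing 1-jn rule on J1)

1  (C1 all integral)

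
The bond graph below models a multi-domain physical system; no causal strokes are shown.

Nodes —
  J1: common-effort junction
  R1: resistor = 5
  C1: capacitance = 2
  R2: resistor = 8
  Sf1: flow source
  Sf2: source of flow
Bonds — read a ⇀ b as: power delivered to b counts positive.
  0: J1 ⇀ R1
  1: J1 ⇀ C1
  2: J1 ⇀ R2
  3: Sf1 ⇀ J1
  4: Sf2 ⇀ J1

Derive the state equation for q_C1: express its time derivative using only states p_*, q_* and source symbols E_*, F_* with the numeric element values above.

dq_C1/dt = F_Sf1 + F_Sf2 - 13*q_C1/80

bond 3 →Sf1  (Sf1 (Sf) sets flow on bond)
bond 4 →Sf2  (source Sf2 imposes f)
bond 1 →J1  (C1: C, integral causality)
bond 0 →R1  (J1: bond 1 brought effort, rest push out)
bond 2 →R2  (common-e at J1 fixed by 1)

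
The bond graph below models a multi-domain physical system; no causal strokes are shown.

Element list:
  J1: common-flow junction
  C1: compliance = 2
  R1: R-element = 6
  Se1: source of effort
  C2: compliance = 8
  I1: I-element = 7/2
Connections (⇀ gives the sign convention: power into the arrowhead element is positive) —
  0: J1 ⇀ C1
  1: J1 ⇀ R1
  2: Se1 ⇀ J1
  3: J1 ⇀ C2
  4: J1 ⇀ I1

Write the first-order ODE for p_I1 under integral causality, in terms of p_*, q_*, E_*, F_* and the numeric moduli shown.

dp_I1/dt = E_Se1 - 12*p_I1/7 - q_C1/2 - q_C2/8

b2 stroke→J1  (Se1 (Se) sets effort on bond)
b0 stroke→J1  (prefer integral on C1)
b3 stroke→J1  (C2 integral (e out))
b4 stroke→I1  (I1 integral (f out))
b1 stroke→J1  (common-f at J1 fixed by 4)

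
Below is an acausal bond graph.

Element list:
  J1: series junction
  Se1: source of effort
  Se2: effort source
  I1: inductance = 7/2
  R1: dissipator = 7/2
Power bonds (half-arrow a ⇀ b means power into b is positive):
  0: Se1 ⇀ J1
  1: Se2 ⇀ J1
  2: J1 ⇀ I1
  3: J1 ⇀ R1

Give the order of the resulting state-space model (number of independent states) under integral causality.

#0 stroke at J1  (Se1 (Se) sets effort on bond)
#1 stroke at J1  (Se2: effort source, stroke at far end)
#2 stroke at I1  (I1 integral (f out))
#3 stroke at J1  (common-f at J1 fixed by 2)

1  (I1 all integral)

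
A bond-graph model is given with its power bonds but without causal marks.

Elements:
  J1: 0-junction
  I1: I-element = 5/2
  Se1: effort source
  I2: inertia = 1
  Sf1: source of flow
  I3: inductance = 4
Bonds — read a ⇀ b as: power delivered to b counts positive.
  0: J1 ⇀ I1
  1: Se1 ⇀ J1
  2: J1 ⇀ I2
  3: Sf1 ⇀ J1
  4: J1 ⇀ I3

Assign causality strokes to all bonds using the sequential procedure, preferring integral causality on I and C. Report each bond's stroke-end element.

β0 →I1
β1 →J1
β2 →I2
β3 →Sf1
β4 →I3

bond 1 stroke→J1  (Se1 fixes effort; stroke away)
bond 3 stroke→Sf1  (Sf1 fixes flow; stroke at Sf1)
bond 0 stroke→I1  (J1: bond 1 brought effort, rest push out)
bond 2 stroke→I2  (0-jn J1 has e-setter on 1)
bond 4 stroke→I3  (0-jn J1 has e-setter on 1)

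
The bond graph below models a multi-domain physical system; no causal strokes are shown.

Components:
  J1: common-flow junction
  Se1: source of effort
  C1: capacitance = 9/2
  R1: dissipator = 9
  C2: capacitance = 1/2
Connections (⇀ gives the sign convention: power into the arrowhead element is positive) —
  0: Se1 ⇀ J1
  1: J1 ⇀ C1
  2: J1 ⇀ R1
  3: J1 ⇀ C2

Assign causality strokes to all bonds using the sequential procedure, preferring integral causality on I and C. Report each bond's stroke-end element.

b0 →J1
b1 →J1
b2 →R1
b3 →J1

b0 stroke at J1  (source Se1 imposes e)
b1 stroke at J1  (C1 integral (e out))
b3 stroke at J1  (C2: C, integral causality)
b2 stroke at R1  (closing 1-jn rule on J1)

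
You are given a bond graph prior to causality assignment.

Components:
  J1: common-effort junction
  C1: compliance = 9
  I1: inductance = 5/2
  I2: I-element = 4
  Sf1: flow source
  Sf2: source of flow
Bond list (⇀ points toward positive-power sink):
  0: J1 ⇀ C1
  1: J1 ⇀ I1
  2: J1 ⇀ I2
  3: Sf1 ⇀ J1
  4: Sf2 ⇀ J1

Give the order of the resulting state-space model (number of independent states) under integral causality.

b3 stroke→Sf1  (source Sf1 imposes f)
b4 stroke→Sf2  (Sf2: flow source, stroke at near end)
b0 stroke→J1  (prefer integral on C1)
b1 stroke→I1  (common-e at J1 fixed by 0)
b2 stroke→I2  (J1: bond 0 brought effort, rest push out)

3  (C1, I1, I2 all integral)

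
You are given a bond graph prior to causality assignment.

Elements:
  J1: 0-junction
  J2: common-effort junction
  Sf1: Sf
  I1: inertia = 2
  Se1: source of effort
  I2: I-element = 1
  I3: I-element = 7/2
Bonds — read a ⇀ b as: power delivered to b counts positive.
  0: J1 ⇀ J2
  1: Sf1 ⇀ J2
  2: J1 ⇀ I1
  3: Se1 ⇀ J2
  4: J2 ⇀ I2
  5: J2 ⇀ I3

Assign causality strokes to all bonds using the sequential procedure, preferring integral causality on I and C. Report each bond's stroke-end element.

#0 →J1
#1 →Sf1
#2 →I1
#3 →J2
#4 →I2
#5 →I3

#1 →Sf1  (Sf1: flow source, stroke at near end)
#3 →J2  (Se1 (Se) sets effort on bond)
#0 →J1  (J2 effort already set via bond 3)
#4 →I2  (0-jn J2 has e-setter on 3)
#5 →I3  (J2 effort already set via bond 3)
#2 →I1  (common-e at J1 fixed by 0)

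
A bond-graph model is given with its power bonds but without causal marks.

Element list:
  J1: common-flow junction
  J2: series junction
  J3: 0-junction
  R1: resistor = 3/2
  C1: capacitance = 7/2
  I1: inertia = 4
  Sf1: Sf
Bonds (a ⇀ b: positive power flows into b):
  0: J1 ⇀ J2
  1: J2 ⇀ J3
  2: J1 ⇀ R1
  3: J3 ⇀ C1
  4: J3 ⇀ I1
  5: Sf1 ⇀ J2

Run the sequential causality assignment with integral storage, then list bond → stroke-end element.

#0 →J2
#1 →J2
#2 →J1
#3 →J3
#4 →I1
#5 →Sf1

β5 →Sf1  (source Sf1 imposes f)
β0 →J2  (common-f at J2 fixed by 5)
β1 →J2  (J2: bond 5 brought flow, rest push out)
β2 →J1  (J1: bond 0 brought flow, rest push out)
β3 →J3  (C1: C, integral causality)
β4 →I1  (J3: bond 3 brought effort, rest push out)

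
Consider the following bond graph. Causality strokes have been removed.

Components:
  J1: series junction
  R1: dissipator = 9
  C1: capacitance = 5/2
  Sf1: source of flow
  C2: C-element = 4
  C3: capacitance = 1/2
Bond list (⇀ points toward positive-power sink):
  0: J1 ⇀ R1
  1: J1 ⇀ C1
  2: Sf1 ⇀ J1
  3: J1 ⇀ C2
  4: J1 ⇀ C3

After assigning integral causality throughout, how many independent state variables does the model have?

b2 →Sf1  (Sf1 (Sf) sets flow on bond)
b0 →J1  (1-jn J1 has f-setter on 2)
b1 →J1  (1-jn J1 has f-setter on 2)
b3 →J1  (J1 flow already set via bond 2)
b4 →J1  (1-jn J1 has f-setter on 2)

3  (C1, C2, C3 all integral)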